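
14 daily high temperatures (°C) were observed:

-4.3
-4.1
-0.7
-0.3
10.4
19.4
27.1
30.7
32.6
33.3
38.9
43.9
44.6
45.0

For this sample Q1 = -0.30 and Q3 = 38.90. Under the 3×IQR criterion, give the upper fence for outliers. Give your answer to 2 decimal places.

IQR = Q3 − Q1 = 38.90 − -0.30 = 39.20.
Lower fence = Q1 − 3·IQR = -0.30 − 117.60 = -117.90.
Upper fence = Q3 + 3·IQR = 38.90 + 117.60 = 156.50.

156.50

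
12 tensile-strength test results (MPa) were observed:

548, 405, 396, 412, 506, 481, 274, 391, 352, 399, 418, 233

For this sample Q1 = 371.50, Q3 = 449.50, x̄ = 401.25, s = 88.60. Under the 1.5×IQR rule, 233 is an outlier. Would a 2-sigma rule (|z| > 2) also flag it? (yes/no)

z = (233 − 401.25) / 88.60 = -1.90.
|z| = 1.90 ≤ 2.

no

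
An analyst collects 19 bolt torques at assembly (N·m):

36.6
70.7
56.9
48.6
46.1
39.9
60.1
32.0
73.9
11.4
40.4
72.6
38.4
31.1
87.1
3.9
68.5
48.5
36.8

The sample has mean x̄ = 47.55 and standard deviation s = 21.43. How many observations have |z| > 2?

Cutoffs: x̄ ± 2s = [4.69, 90.41].
Outside the cutoffs: 3.9.

1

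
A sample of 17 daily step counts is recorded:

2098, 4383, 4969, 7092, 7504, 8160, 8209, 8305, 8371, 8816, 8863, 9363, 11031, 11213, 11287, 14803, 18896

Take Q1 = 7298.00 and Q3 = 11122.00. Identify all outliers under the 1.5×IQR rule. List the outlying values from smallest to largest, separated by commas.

IQR = Q3 − Q1 = 11122.00 − 7298.00 = 3824.00.
Lower fence = Q1 − 1.5·IQR = 7298.00 − 5736.00 = 1562.00.
Upper fence = Q3 + 1.5·IQR = 11122.00 + 5736.00 = 16858.00.
18896 > 16858.00 → outlier.
All remaining values lie within [1562.00, 16858.00].

18896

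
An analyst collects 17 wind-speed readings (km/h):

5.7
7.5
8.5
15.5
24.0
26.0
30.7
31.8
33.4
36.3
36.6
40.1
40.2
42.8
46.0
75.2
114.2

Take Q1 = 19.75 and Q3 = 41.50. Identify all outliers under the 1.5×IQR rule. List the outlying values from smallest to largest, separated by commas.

75.2, 114.2

IQR = Q3 − Q1 = 41.50 − 19.75 = 21.75.
Lower fence = Q1 − 1.5·IQR = 19.75 − 32.625 = -12.875.
Upper fence = Q3 + 1.5·IQR = 41.50 + 32.625 = 74.125.
75.2 > 74.125 → outlier.
114.2 > 74.125 → outlier.
All remaining values lie within [-12.875, 74.125].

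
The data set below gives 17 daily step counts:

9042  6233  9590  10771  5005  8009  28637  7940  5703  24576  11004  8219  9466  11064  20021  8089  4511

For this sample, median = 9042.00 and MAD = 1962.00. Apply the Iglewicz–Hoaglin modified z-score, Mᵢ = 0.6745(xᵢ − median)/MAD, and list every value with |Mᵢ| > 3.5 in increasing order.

|Mᵢ| > 3.5 ⇔ |xᵢ − 9042.00| > 3.5·1962.00/0.6745 = 10180.87.
So outliers lie outside [-1138.87, 19222.87].
20021: M = 3.77 → outlier.
24576: M = 5.34 → outlier.
28637: M = 6.74 → outlier.

20021, 24576, 28637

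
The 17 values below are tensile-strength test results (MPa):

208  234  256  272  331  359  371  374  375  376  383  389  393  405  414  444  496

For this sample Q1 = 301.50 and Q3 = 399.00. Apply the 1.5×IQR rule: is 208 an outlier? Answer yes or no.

IQR = Q3 − Q1 = 399.00 − 301.50 = 97.50.
Lower fence = Q1 − 1.5·IQR = 301.50 − 146.25 = 155.25.
Upper fence = Q3 + 1.5·IQR = 399.00 + 146.25 = 545.25.
208 lies within [155.25, 545.25].

no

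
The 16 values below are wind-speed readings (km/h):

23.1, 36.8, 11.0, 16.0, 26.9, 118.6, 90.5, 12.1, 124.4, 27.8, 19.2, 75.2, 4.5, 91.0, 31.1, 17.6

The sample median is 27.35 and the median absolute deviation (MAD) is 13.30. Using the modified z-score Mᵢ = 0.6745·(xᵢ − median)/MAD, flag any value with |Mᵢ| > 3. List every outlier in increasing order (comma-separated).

90.5, 91.0, 118.6, 124.4

|Mᵢ| > 3 ⇔ |xᵢ − 27.35| > 3·13.30/0.6745 = 59.15.
So outliers lie outside [-31.80, 86.50].
90.5: M = 3.20 → outlier.
91.0: M = 3.23 → outlier.
118.6: M = 4.63 → outlier.
124.4: M = 4.92 → outlier.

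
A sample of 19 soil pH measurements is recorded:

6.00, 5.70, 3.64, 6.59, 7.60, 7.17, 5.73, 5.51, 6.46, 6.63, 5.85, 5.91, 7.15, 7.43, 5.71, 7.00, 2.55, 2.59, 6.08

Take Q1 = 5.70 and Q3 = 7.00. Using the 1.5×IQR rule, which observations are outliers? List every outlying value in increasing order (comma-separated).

2.55, 2.59, 3.64

IQR = Q3 − Q1 = 7.00 − 5.70 = 1.30.
Lower fence = Q1 − 1.5·IQR = 5.70 − 1.95 = 3.75.
Upper fence = Q3 + 1.5·IQR = 7.00 + 1.95 = 8.95.
2.55 < 3.75 → outlier.
2.59 < 3.75 → outlier.
3.64 < 3.75 → outlier.
All remaining values lie within [3.75, 8.95].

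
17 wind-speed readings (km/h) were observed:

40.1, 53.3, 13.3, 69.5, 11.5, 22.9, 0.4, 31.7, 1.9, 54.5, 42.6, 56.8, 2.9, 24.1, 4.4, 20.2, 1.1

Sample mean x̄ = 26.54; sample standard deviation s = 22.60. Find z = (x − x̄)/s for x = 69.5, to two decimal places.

z = (69.5 − 26.54) / 22.60 = 1.90.

1.90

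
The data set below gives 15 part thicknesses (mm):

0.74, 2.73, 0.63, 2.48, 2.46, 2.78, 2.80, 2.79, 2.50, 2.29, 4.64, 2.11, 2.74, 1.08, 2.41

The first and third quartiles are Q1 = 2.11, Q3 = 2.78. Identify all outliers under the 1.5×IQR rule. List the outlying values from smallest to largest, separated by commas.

IQR = Q3 − Q1 = 2.78 − 2.11 = 0.67.
Lower fence = Q1 − 1.5·IQR = 2.11 − 1.005 = 1.105.
Upper fence = Q3 + 1.5·IQR = 2.78 + 1.005 = 3.785.
0.63 < 1.105 → outlier.
0.74 < 1.105 → outlier.
1.08 < 1.105 → outlier.
4.64 > 3.785 → outlier.
All remaining values lie within [1.105, 3.785].

0.63, 0.74, 1.08, 4.64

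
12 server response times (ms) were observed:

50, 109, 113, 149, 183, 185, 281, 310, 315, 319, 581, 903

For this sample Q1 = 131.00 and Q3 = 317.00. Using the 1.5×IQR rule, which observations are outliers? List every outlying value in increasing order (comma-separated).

IQR = Q3 − Q1 = 317.00 − 131.00 = 186.00.
Lower fence = Q1 − 1.5·IQR = 131.00 − 279.00 = -148.00.
Upper fence = Q3 + 1.5·IQR = 317.00 + 279.00 = 596.00.
903 > 596.00 → outlier.
All remaining values lie within [-148.00, 596.00].

903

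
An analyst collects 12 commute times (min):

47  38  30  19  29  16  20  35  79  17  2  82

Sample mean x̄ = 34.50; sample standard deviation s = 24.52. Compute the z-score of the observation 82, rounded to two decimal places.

1.94

z = (82 − 34.50) / 24.52 = 1.94.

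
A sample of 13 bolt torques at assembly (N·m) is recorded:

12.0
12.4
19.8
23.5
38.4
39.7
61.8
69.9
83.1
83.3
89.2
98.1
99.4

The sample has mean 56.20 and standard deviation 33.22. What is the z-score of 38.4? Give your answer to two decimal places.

z = (38.4 − 56.20) / 33.22 = -0.54.

-0.54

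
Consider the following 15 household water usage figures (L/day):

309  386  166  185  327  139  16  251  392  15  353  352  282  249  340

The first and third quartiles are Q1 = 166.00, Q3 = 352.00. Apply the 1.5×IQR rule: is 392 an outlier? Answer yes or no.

IQR = Q3 − Q1 = 352.00 − 166.00 = 186.00.
Lower fence = Q1 − 1.5·IQR = 166.00 − 279.00 = -113.00.
Upper fence = Q3 + 1.5·IQR = 352.00 + 279.00 = 631.00.
392 lies within [-113.00, 631.00].

no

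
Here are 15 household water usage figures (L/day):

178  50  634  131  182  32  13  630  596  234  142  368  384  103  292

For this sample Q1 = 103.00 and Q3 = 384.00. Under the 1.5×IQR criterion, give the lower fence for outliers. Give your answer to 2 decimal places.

-318.50

IQR = Q3 − Q1 = 384.00 − 103.00 = 281.00.
Lower fence = Q1 − 1.5·IQR = 103.00 − 421.50 = -318.50.
Upper fence = Q3 + 1.5·IQR = 384.00 + 421.50 = 805.50.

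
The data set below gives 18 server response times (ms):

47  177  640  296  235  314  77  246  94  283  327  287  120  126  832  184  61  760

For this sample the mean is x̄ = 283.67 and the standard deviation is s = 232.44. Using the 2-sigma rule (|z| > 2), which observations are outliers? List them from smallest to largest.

Cutoffs at x̄ ± 2s: 283.67 ± 2·232.44 = [-181.21, 748.55].
760: z = 2.05, |z| > 2 → outlier.
832: z = 2.36, |z| > 2 → outlier.
Every other value lies within [-181.21, 748.55].

760, 832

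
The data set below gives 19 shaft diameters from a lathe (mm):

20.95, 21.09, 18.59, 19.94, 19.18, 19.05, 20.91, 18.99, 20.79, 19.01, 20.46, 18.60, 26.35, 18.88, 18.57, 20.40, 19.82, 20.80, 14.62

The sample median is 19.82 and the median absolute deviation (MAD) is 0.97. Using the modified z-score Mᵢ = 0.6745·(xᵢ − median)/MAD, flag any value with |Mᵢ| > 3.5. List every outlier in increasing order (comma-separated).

|Mᵢ| > 3.5 ⇔ |xᵢ − 19.82| > 3.5·0.97/0.6745 = 5.03.
So outliers lie outside [14.79, 24.85].
14.62: M = -3.62 → outlier.
26.35: M = 4.54 → outlier.

14.62, 26.35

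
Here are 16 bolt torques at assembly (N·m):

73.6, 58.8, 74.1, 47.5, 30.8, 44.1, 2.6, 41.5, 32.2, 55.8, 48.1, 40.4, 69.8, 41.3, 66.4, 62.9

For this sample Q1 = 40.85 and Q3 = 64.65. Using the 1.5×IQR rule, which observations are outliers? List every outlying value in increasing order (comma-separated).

2.6

IQR = Q3 − Q1 = 64.65 − 40.85 = 23.80.
Lower fence = Q1 − 1.5·IQR = 40.85 − 35.70 = 5.15.
Upper fence = Q3 + 1.5·IQR = 64.65 + 35.70 = 100.35.
2.6 < 5.15 → outlier.
All remaining values lie within [5.15, 100.35].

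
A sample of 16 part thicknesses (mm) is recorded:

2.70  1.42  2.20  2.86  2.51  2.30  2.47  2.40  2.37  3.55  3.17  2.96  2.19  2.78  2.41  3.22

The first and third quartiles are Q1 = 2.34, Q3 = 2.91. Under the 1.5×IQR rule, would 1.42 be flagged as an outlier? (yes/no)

IQR = Q3 − Q1 = 2.91 − 2.34 = 0.57.
Lower fence = Q1 − 1.5·IQR = 2.34 − 0.855 = 1.485.
Upper fence = Q3 + 1.5·IQR = 2.91 + 0.855 = 3.765.
1.42 lies below the lower fence.

yes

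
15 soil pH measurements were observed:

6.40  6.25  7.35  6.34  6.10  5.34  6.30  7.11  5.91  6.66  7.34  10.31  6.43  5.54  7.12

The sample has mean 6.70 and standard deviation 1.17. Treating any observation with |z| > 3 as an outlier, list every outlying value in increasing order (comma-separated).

Cutoffs at x̄ ± 3s: 6.70 ± 3·1.17 = [3.19, 10.21].
10.31: z = 3.09, |z| > 3 → outlier.
Every other value lies within [3.19, 10.21].

10.31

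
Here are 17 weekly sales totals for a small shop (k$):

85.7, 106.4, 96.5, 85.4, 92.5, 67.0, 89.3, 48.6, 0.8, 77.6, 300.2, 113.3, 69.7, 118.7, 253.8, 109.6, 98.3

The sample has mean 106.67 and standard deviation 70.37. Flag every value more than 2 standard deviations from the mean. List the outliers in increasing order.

253.8, 300.2

Cutoffs at x̄ ± 2s: 106.67 ± 2·70.37 = [-34.07, 247.41].
253.8: z = 2.09, |z| > 2 → outlier.
300.2: z = 2.75, |z| > 2 → outlier.
Every other value lies within [-34.07, 247.41].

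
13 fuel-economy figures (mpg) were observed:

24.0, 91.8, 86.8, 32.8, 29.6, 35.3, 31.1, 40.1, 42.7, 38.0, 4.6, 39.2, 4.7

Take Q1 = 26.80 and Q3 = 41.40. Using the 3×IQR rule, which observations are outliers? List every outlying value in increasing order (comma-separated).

IQR = Q3 − Q1 = 41.40 − 26.80 = 14.60.
Lower fence = Q1 − 3·IQR = 26.80 − 43.80 = -17.00.
Upper fence = Q3 + 3·IQR = 41.40 + 43.80 = 85.20.
86.8 > 85.20 → outlier.
91.8 > 85.20 → outlier.
All remaining values lie within [-17.00, 85.20].

86.8, 91.8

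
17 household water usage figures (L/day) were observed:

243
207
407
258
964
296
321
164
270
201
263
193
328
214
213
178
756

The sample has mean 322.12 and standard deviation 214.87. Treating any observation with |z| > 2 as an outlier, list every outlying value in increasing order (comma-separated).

Cutoffs at x̄ ± 2s: 322.12 ± 2·214.87 = [-107.62, 751.86].
756: z = 2.02, |z| > 2 → outlier.
964: z = 2.99, |z| > 2 → outlier.
Every other value lies within [-107.62, 751.86].

756, 964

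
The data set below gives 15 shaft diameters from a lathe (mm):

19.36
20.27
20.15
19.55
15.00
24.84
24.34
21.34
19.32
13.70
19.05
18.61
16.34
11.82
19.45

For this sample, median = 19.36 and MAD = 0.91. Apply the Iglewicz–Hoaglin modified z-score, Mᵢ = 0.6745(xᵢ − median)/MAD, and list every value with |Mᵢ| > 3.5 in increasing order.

|Mᵢ| > 3.5 ⇔ |xᵢ − 19.36| > 3.5·0.91/0.6745 = 4.72.
So outliers lie outside [14.64, 24.08].
11.82: M = -5.59 → outlier.
13.70: M = -4.20 → outlier.
24.34: M = 3.69 → outlier.
24.84: M = 4.06 → outlier.

11.82, 13.70, 24.34, 24.84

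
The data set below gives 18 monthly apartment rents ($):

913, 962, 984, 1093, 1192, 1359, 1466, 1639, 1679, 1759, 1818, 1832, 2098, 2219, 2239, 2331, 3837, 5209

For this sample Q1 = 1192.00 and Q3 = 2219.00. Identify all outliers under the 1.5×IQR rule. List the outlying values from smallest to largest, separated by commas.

3837, 5209

IQR = Q3 − Q1 = 2219.00 − 1192.00 = 1027.00.
Lower fence = Q1 − 1.5·IQR = 1192.00 − 1540.50 = -348.50.
Upper fence = Q3 + 1.5·IQR = 2219.00 + 1540.50 = 3759.50.
3837 > 3759.50 → outlier.
5209 > 3759.50 → outlier.
All remaining values lie within [-348.50, 3759.50].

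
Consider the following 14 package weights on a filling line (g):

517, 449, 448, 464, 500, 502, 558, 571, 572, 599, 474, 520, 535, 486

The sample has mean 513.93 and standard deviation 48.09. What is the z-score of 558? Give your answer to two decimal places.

0.92

z = (558 − 513.93) / 48.09 = 0.92.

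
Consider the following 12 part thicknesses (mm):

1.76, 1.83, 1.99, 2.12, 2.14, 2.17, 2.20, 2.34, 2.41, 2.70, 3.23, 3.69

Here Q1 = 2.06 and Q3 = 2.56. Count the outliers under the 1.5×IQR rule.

1

IQR = 0.50; fences at 2.06 − 0.75 = 1.31 and 2.56 + 0.75 = 3.31.
Outside the cutoffs: 3.69.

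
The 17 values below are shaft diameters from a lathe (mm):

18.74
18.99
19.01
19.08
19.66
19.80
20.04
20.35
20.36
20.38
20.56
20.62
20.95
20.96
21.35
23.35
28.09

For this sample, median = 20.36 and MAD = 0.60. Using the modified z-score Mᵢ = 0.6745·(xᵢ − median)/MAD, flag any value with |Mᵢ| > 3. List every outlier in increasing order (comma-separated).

|Mᵢ| > 3 ⇔ |xᵢ − 20.36| > 3·0.60/0.6745 = 2.67.
So outliers lie outside [17.69, 23.03].
23.35: M = 3.36 → outlier.
28.09: M = 8.69 → outlier.

23.35, 28.09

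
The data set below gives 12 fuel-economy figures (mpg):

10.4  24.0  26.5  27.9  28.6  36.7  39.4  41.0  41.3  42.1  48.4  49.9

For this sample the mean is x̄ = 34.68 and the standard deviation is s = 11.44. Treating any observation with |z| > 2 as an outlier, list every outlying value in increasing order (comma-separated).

Cutoffs at x̄ ± 2s: 34.68 ± 2·11.44 = [11.80, 57.56].
10.4: z = -2.12, |z| > 2 → outlier.
Every other value lies within [11.80, 57.56].

10.4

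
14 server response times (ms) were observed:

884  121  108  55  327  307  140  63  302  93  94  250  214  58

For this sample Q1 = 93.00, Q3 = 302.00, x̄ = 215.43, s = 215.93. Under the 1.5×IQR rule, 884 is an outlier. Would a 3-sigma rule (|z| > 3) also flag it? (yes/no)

yes

z = (884 − 215.43) / 215.93 = 3.10.
|z| = 3.10 > 3.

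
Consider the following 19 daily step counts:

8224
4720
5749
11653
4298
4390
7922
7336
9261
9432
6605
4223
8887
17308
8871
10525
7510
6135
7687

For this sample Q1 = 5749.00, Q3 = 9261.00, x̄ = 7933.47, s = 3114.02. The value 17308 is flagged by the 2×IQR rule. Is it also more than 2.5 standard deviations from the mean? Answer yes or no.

z = (17308 − 7933.47) / 3114.02 = 3.01.
|z| = 3.01 > 2.5.

yes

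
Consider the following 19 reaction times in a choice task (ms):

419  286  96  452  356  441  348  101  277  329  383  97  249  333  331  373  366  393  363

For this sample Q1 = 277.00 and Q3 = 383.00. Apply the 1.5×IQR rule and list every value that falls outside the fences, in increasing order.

IQR = Q3 − Q1 = 383.00 − 277.00 = 106.00.
Lower fence = Q1 − 1.5·IQR = 277.00 − 159.00 = 118.00.
Upper fence = Q3 + 1.5·IQR = 383.00 + 159.00 = 542.00.
96 < 118.00 → outlier.
97 < 118.00 → outlier.
101 < 118.00 → outlier.
All remaining values lie within [118.00, 542.00].

96, 97, 101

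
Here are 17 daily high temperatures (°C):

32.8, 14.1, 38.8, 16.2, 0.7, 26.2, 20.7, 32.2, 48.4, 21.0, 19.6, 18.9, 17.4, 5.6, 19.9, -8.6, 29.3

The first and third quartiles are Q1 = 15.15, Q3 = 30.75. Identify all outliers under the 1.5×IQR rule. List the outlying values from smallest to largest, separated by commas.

-8.6

IQR = Q3 − Q1 = 30.75 − 15.15 = 15.60.
Lower fence = Q1 − 1.5·IQR = 15.15 − 23.40 = -8.25.
Upper fence = Q3 + 1.5·IQR = 30.75 + 23.40 = 54.15.
-8.6 < -8.25 → outlier.
All remaining values lie within [-8.25, 54.15].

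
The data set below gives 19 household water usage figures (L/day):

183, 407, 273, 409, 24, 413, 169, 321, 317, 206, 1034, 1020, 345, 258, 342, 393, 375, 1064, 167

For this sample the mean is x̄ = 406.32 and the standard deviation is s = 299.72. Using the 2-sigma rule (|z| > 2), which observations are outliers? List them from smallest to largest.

1020, 1034, 1064

Cutoffs at x̄ ± 2s: 406.32 ± 2·299.72 = [-193.12, 1005.76].
1020: z = 2.05, |z| > 2 → outlier.
1034: z = 2.09, |z| > 2 → outlier.
1064: z = 2.19, |z| > 2 → outlier.
Every other value lies within [-193.12, 1005.76].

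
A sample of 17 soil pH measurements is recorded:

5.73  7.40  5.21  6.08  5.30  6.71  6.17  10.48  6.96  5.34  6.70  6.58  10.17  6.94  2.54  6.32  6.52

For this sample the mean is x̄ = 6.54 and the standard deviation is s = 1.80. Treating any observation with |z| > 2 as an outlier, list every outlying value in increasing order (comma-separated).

Cutoffs at x̄ ± 2s: 6.54 ± 2·1.80 = [2.94, 10.14].
2.54: z = -2.22, |z| > 2 → outlier.
10.17: z = 2.02, |z| > 2 → outlier.
10.48: z = 2.19, |z| > 2 → outlier.
Every other value lies within [2.94, 10.14].

2.54, 10.17, 10.48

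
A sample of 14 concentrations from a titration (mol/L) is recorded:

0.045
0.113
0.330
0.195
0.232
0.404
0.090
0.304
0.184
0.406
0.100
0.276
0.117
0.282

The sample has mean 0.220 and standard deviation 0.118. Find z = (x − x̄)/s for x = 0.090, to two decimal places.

z = (0.090 − 0.220) / 0.118 = -1.10.

-1.10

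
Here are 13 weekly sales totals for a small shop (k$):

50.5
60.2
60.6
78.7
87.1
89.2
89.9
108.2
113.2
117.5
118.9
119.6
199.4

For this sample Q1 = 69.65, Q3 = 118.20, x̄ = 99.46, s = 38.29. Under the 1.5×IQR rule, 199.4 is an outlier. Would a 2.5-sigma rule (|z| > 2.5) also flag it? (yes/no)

z = (199.4 − 99.46) / 38.29 = 2.61.
|z| = 2.61 > 2.5.

yes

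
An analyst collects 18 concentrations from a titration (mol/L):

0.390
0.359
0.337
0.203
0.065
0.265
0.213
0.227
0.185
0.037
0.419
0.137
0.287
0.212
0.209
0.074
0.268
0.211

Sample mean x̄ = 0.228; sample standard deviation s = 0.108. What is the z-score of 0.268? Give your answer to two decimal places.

z = (0.268 − 0.228) / 0.108 = 0.37.

0.37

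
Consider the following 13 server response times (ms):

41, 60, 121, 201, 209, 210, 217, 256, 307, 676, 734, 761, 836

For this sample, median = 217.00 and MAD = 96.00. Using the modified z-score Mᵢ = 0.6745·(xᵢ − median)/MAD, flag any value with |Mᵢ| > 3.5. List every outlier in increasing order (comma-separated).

734, 761, 836

|Mᵢ| > 3.5 ⇔ |xᵢ − 217.00| > 3.5·96.00/0.6745 = 498.15.
So outliers lie outside [-281.15, 715.15].
734: M = 3.63 → outlier.
761: M = 3.82 → outlier.
836: M = 4.35 → outlier.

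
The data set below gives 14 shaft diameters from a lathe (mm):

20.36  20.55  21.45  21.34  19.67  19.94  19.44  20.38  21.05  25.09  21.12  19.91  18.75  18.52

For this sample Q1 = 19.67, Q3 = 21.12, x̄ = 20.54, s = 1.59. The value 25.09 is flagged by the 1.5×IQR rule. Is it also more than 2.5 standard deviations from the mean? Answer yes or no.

z = (25.09 − 20.54) / 1.59 = 2.86.
|z| = 2.86 > 2.5.

yes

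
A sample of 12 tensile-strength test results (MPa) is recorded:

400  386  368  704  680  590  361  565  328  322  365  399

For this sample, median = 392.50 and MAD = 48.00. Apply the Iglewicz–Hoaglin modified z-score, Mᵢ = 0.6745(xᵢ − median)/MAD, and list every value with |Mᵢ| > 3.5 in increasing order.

680, 704

|Mᵢ| > 3.5 ⇔ |xᵢ − 392.50| > 3.5·48.00/0.6745 = 249.07.
So outliers lie outside [143.43, 641.57].
680: M = 4.04 → outlier.
704: M = 4.38 → outlier.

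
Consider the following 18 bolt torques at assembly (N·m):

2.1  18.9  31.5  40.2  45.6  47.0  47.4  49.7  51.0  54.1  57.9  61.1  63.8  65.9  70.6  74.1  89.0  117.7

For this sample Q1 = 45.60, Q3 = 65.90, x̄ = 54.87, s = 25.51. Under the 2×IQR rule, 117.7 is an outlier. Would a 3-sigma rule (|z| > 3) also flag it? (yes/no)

z = (117.7 − 54.87) / 25.51 = 2.46.
|z| = 2.46 ≤ 3.

no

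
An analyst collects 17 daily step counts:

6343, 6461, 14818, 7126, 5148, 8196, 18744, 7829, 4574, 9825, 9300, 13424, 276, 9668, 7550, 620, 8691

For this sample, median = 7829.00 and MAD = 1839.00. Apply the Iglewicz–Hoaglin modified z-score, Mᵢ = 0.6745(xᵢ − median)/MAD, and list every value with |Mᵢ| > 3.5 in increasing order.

|Mᵢ| > 3.5 ⇔ |xᵢ − 7829.00| > 3.5·1839.00/0.6745 = 9542.62.
So outliers lie outside [-1713.62, 17371.62].
18744: M = 4.00 → outlier.

18744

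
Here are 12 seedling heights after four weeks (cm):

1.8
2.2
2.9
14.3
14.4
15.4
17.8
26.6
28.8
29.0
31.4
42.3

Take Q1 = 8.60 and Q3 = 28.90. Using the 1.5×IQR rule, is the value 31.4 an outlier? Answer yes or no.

IQR = Q3 − Q1 = 28.90 − 8.60 = 20.30.
Lower fence = Q1 − 1.5·IQR = 8.60 − 30.45 = -21.85.
Upper fence = Q3 + 1.5·IQR = 28.90 + 30.45 = 59.35.
31.4 lies within [-21.85, 59.35].

no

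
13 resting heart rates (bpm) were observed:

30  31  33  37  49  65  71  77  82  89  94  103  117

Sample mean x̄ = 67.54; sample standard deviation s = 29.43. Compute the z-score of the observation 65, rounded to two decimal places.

z = (65 − 67.54) / 29.43 = -0.09.

-0.09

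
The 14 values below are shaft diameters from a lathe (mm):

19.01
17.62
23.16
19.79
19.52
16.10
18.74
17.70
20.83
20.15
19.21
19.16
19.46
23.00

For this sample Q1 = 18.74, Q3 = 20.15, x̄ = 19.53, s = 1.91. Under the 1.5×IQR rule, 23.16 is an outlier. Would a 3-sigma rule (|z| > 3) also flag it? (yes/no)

no

z = (23.16 − 19.53) / 1.91 = 1.90.
|z| = 1.90 ≤ 3.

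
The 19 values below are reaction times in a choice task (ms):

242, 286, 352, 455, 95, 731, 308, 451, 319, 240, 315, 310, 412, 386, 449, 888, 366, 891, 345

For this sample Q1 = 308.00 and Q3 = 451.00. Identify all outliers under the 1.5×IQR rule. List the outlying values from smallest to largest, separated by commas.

IQR = Q3 − Q1 = 451.00 − 308.00 = 143.00.
Lower fence = Q1 − 1.5·IQR = 308.00 − 214.50 = 93.50.
Upper fence = Q3 + 1.5·IQR = 451.00 + 214.50 = 665.50.
731 > 665.50 → outlier.
888 > 665.50 → outlier.
891 > 665.50 → outlier.
All remaining values lie within [93.50, 665.50].

731, 888, 891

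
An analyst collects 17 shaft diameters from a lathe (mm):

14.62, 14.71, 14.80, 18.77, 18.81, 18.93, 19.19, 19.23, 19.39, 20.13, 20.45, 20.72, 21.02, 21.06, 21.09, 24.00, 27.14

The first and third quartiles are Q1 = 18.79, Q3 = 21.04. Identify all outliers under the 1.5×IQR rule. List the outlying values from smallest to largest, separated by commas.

14.62, 14.71, 14.80, 27.14

IQR = Q3 − Q1 = 21.04 − 18.79 = 2.25.
Lower fence = Q1 − 1.5·IQR = 18.79 − 3.375 = 15.415.
Upper fence = Q3 + 1.5·IQR = 21.04 + 3.375 = 24.415.
14.62 < 15.415 → outlier.
14.71 < 15.415 → outlier.
14.80 < 15.415 → outlier.
27.14 > 24.415 → outlier.
All remaining values lie within [15.415, 24.415].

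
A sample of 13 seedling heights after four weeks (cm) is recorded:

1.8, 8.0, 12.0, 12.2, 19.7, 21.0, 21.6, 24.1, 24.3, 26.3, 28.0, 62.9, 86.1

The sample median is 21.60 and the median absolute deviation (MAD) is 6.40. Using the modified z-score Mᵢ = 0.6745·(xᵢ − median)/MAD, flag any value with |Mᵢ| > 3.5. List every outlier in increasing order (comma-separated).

|Mᵢ| > 3.5 ⇔ |xᵢ − 21.60| > 3.5·6.40/0.6745 = 33.21.
So outliers lie outside [-11.61, 54.81].
62.9: M = 4.35 → outlier.
86.1: M = 6.80 → outlier.

62.9, 86.1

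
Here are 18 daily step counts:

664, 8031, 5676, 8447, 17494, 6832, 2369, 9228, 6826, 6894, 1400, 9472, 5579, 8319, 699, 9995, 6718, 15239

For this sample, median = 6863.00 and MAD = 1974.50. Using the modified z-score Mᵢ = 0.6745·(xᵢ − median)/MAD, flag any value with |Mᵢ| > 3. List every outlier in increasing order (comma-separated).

17494

|Mᵢ| > 3 ⇔ |xᵢ − 6863.00| > 3·1974.50/0.6745 = 8782.06.
So outliers lie outside [-1919.06, 15645.06].
17494: M = 3.63 → outlier.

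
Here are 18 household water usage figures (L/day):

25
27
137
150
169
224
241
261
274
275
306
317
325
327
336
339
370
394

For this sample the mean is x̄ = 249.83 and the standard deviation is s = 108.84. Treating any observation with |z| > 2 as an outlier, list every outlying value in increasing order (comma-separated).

Cutoffs at x̄ ± 2s: 249.83 ± 2·108.84 = [32.15, 467.51].
25: z = -2.07, |z| > 2 → outlier.
27: z = -2.05, |z| > 2 → outlier.
Every other value lies within [32.15, 467.51].

25, 27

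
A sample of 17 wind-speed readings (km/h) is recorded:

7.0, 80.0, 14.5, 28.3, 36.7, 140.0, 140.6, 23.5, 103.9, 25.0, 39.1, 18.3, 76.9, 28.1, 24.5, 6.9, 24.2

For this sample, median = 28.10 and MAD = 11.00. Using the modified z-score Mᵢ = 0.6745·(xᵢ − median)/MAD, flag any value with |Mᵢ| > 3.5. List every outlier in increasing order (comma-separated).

103.9, 140.0, 140.6

|Mᵢ| > 3.5 ⇔ |xᵢ − 28.10| > 3.5·11.00/0.6745 = 57.08.
So outliers lie outside [-28.98, 85.18].
103.9: M = 4.65 → outlier.
140.0: M = 6.86 → outlier.
140.6: M = 6.90 → outlier.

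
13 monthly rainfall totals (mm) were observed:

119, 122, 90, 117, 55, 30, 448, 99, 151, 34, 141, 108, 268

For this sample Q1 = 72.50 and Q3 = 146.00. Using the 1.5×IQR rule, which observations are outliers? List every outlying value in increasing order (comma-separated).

IQR = Q3 − Q1 = 146.00 − 72.50 = 73.50.
Lower fence = Q1 − 1.5·IQR = 72.50 − 110.25 = -37.75.
Upper fence = Q3 + 1.5·IQR = 146.00 + 110.25 = 256.25.
268 > 256.25 → outlier.
448 > 256.25 → outlier.
All remaining values lie within [-37.75, 256.25].

268, 448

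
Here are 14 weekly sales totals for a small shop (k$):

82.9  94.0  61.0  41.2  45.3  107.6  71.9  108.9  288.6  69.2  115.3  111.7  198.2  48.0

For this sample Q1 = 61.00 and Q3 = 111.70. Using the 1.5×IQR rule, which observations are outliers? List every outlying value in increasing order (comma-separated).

IQR = Q3 − Q1 = 111.70 − 61.00 = 50.70.
Lower fence = Q1 − 1.5·IQR = 61.00 − 76.05 = -15.05.
Upper fence = Q3 + 1.5·IQR = 111.70 + 76.05 = 187.75.
198.2 > 187.75 → outlier.
288.6 > 187.75 → outlier.
All remaining values lie within [-15.05, 187.75].

198.2, 288.6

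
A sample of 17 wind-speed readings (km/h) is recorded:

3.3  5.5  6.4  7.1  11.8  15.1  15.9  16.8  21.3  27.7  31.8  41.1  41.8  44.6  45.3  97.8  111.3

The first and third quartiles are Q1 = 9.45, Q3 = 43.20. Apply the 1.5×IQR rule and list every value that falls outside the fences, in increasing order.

IQR = Q3 − Q1 = 43.20 − 9.45 = 33.75.
Lower fence = Q1 − 1.5·IQR = 9.45 − 50.625 = -41.175.
Upper fence = Q3 + 1.5·IQR = 43.20 + 50.625 = 93.825.
97.8 > 93.825 → outlier.
111.3 > 93.825 → outlier.
All remaining values lie within [-41.175, 93.825].

97.8, 111.3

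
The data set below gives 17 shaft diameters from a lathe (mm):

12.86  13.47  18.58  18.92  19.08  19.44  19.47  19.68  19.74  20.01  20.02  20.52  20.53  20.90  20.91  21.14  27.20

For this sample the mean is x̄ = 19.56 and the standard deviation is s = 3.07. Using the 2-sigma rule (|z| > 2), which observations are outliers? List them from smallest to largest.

Cutoffs at x̄ ± 2s: 19.56 ± 2·3.07 = [13.42, 25.70].
12.86: z = -2.18, |z| > 2 → outlier.
27.20: z = 2.49, |z| > 2 → outlier.
Every other value lies within [13.42, 25.70].

12.86, 27.20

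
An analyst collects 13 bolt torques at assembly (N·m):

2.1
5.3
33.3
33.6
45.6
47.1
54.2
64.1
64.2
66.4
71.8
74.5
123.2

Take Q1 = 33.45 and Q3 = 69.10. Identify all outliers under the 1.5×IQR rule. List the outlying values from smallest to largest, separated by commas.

123.2

IQR = Q3 − Q1 = 69.10 − 33.45 = 35.65.
Lower fence = Q1 − 1.5·IQR = 33.45 − 53.475 = -20.025.
Upper fence = Q3 + 1.5·IQR = 69.10 + 53.475 = 122.575.
123.2 > 122.575 → outlier.
All remaining values lie within [-20.025, 122.575].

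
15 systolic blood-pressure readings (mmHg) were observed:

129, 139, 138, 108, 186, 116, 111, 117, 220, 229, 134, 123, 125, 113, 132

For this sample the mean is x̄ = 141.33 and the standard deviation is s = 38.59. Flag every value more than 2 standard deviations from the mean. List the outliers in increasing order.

220, 229

Cutoffs at x̄ ± 2s: 141.33 ± 2·38.59 = [64.15, 218.51].
220: z = 2.04, |z| > 2 → outlier.
229: z = 2.27, |z| > 2 → outlier.
Every other value lies within [64.15, 218.51].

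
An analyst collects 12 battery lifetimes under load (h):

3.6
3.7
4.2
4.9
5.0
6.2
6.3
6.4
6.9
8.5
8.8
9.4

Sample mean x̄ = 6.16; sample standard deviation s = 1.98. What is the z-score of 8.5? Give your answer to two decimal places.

z = (8.5 − 6.16) / 1.98 = 1.18.

1.18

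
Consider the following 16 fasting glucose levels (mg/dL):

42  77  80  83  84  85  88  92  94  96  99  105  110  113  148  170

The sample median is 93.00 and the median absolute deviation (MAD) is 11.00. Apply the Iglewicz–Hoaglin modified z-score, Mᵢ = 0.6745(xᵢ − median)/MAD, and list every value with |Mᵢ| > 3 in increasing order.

|Mᵢ| > 3 ⇔ |xᵢ − 93.00| > 3·11.00/0.6745 = 48.93.
So outliers lie outside [44.07, 141.93].
42: M = -3.13 → outlier.
148: M = 3.37 → outlier.
170: M = 4.72 → outlier.

42, 148, 170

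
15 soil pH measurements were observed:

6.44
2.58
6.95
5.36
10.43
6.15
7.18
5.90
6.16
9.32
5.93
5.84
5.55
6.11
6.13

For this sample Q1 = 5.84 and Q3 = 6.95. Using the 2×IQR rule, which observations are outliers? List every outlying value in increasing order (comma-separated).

2.58, 9.32, 10.43

IQR = Q3 − Q1 = 6.95 − 5.84 = 1.11.
Lower fence = Q1 − 2·IQR = 5.84 − 2.22 = 3.62.
Upper fence = Q3 + 2·IQR = 6.95 + 2.22 = 9.17.
2.58 < 3.62 → outlier.
9.32 > 9.17 → outlier.
10.43 > 9.17 → outlier.
All remaining values lie within [3.62, 9.17].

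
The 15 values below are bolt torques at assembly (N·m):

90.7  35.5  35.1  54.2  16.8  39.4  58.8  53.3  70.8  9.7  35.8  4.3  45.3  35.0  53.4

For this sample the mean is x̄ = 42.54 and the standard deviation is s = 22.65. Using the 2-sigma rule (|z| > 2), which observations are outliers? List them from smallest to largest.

90.7

Cutoffs at x̄ ± 2s: 42.54 ± 2·22.65 = [-2.76, 87.84].
90.7: z = 2.13, |z| > 2 → outlier.
Every other value lies within [-2.76, 87.84].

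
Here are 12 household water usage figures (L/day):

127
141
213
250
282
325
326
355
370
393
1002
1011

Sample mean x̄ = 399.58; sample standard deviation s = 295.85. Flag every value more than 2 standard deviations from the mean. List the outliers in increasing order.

1002, 1011

Cutoffs at x̄ ± 2s: 399.58 ± 2·295.85 = [-192.12, 991.28].
1002: z = 2.04, |z| > 2 → outlier.
1011: z = 2.07, |z| > 2 → outlier.
Every other value lies within [-192.12, 991.28].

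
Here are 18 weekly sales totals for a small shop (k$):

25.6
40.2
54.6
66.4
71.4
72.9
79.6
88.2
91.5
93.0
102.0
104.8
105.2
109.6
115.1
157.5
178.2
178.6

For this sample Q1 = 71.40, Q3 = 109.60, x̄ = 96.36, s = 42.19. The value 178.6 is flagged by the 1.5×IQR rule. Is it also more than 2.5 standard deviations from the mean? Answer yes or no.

no

z = (178.6 − 96.36) / 42.19 = 1.95.
|z| = 1.95 ≤ 2.5.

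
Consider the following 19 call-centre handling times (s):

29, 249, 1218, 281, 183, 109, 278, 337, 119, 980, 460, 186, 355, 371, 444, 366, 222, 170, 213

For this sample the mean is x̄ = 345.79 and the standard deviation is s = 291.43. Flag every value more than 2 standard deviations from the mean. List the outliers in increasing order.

980, 1218

Cutoffs at x̄ ± 2s: 345.79 ± 2·291.43 = [-237.07, 928.65].
980: z = 2.18, |z| > 2 → outlier.
1218: z = 2.99, |z| > 2 → outlier.
Every other value lies within [-237.07, 928.65].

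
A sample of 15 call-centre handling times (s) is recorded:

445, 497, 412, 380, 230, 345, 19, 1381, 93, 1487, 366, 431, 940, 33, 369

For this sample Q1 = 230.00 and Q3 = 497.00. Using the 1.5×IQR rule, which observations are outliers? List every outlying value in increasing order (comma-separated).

IQR = Q3 − Q1 = 497.00 − 230.00 = 267.00.
Lower fence = Q1 − 1.5·IQR = 230.00 − 400.50 = -170.50.
Upper fence = Q3 + 1.5·IQR = 497.00 + 400.50 = 897.50.
940 > 897.50 → outlier.
1381 > 897.50 → outlier.
1487 > 897.50 → outlier.
All remaining values lie within [-170.50, 897.50].

940, 1381, 1487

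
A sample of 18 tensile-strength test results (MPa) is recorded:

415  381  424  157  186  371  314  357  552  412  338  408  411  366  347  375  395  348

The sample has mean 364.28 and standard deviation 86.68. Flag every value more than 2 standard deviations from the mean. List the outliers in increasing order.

Cutoffs at x̄ ± 2s: 364.28 ± 2·86.68 = [190.92, 537.64].
157: z = -2.39, |z| > 2 → outlier.
186: z = -2.06, |z| > 2 → outlier.
552: z = 2.17, |z| > 2 → outlier.
Every other value lies within [190.92, 537.64].

157, 186, 552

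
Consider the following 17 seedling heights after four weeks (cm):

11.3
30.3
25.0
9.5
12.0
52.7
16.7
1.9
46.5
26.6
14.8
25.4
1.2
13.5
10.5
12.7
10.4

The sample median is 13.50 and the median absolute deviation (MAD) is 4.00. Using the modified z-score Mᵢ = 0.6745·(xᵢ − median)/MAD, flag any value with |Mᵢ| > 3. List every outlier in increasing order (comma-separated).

46.5, 52.7

|Mᵢ| > 3 ⇔ |xᵢ − 13.50| > 3·4.00/0.6745 = 17.79.
So outliers lie outside [-4.29, 31.29].
46.5: M = 5.56 → outlier.
52.7: M = 6.61 → outlier.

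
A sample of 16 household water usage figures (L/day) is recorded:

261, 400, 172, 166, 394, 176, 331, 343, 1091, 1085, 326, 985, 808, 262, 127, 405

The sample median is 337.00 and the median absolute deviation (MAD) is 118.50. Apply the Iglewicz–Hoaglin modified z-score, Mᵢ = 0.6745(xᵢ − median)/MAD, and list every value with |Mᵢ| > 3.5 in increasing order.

|Mᵢ| > 3.5 ⇔ |xᵢ − 337.00| > 3.5·118.50/0.6745 = 614.90.
So outliers lie outside [-277.90, 951.90].
985: M = 3.69 → outlier.
1085: M = 4.26 → outlier.
1091: M = 4.29 → outlier.

985, 1085, 1091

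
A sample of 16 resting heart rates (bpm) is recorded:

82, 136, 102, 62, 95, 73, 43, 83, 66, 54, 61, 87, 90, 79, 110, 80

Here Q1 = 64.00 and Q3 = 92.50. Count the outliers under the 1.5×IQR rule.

1

IQR = 28.50; fences at 64.00 − 42.75 = 21.25 and 92.50 + 42.75 = 135.25.
Outside the cutoffs: 136.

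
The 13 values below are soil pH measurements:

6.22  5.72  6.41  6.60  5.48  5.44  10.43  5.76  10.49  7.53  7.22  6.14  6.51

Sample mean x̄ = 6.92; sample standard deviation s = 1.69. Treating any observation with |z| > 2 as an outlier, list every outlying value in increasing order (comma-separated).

Cutoffs at x̄ ± 2s: 6.92 ± 2·1.69 = [3.54, 10.30].
10.43: z = 2.08, |z| > 2 → outlier.
10.49: z = 2.11, |z| > 2 → outlier.
Every other value lies within [3.54, 10.30].

10.43, 10.49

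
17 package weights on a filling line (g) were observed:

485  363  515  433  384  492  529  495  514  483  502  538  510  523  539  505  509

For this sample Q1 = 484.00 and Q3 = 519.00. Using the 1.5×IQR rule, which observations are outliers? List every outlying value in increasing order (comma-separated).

IQR = Q3 − Q1 = 519.00 − 484.00 = 35.00.
Lower fence = Q1 − 1.5·IQR = 484.00 − 52.50 = 431.50.
Upper fence = Q3 + 1.5·IQR = 519.00 + 52.50 = 571.50.
363 < 431.50 → outlier.
384 < 431.50 → outlier.
All remaining values lie within [431.50, 571.50].

363, 384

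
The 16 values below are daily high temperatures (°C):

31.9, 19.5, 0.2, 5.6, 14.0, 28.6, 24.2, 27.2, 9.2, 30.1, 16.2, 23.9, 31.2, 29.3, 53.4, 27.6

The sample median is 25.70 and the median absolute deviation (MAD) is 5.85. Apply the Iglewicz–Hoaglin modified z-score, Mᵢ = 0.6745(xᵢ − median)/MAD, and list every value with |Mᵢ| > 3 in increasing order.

|Mᵢ| > 3 ⇔ |xᵢ − 25.70| > 3·5.85/0.6745 = 26.02.
So outliers lie outside [-0.32, 51.72].
53.4: M = 3.19 → outlier.

53.4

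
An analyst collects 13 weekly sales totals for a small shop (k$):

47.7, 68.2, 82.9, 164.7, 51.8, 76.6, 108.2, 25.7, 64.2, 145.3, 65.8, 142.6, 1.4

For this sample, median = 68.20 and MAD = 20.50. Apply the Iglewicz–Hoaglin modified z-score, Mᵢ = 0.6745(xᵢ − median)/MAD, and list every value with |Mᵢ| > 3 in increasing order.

|Mᵢ| > 3 ⇔ |xᵢ − 68.20| > 3·20.50/0.6745 = 91.18.
So outliers lie outside [-22.98, 159.38].
164.7: M = 3.18 → outlier.

164.7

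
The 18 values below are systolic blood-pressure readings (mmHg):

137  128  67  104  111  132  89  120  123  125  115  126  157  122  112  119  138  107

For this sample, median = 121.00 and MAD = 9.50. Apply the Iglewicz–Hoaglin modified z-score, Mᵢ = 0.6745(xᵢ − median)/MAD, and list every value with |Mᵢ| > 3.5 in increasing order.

|Mᵢ| > 3.5 ⇔ |xᵢ − 121.00| > 3.5·9.50/0.6745 = 49.30.
So outliers lie outside [71.70, 170.30].
67: M = -3.83 → outlier.

67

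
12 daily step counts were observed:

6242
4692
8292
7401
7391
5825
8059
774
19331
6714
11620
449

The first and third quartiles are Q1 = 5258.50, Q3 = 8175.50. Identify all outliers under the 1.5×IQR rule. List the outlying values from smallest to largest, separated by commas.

IQR = Q3 − Q1 = 8175.50 − 5258.50 = 2917.00.
Lower fence = Q1 − 1.5·IQR = 5258.50 − 4375.50 = 883.00.
Upper fence = Q3 + 1.5·IQR = 8175.50 + 4375.50 = 12551.00.
449 < 883.00 → outlier.
774 < 883.00 → outlier.
19331 > 12551.00 → outlier.
All remaining values lie within [883.00, 12551.00].

449, 774, 19331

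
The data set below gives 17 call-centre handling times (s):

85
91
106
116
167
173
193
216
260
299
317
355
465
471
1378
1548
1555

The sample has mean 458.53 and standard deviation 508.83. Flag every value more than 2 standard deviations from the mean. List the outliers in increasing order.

Cutoffs at x̄ ± 2s: 458.53 ± 2·508.83 = [-559.13, 1476.19].
1548: z = 2.14, |z| > 2 → outlier.
1555: z = 2.15, |z| > 2 → outlier.
Every other value lies within [-559.13, 1476.19].

1548, 1555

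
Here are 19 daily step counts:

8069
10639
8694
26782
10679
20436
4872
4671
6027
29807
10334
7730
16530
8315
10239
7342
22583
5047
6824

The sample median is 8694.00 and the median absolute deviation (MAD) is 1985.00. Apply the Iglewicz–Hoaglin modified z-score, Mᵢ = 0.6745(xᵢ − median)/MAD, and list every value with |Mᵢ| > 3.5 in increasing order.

20436, 22583, 26782, 29807

|Mᵢ| > 3.5 ⇔ |xᵢ − 8694.00| > 3.5·1985.00/0.6745 = 10300.22.
So outliers lie outside [-1606.22, 18994.22].
20436: M = 3.99 → outlier.
22583: M = 4.72 → outlier.
26782: M = 6.15 → outlier.
29807: M = 7.17 → outlier.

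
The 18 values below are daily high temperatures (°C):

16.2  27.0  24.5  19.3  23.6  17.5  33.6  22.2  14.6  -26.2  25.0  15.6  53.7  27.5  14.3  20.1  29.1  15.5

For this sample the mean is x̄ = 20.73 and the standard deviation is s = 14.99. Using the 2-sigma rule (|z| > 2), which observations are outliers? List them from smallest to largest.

Cutoffs at x̄ ± 2s: 20.73 ± 2·14.99 = [-9.25, 50.71].
-26.2: z = -3.13, |z| > 2 → outlier.
53.7: z = 2.20, |z| > 2 → outlier.
Every other value lies within [-9.25, 50.71].

-26.2, 53.7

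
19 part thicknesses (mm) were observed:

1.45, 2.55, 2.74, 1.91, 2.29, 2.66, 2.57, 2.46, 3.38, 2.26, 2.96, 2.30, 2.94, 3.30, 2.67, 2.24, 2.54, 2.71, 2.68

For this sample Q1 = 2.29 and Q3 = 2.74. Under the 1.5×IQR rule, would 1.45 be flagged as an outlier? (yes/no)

IQR = Q3 − Q1 = 2.74 − 2.29 = 0.45.
Lower fence = Q1 − 1.5·IQR = 2.29 − 0.675 = 1.615.
Upper fence = Q3 + 1.5·IQR = 2.74 + 0.675 = 3.415.
1.45 lies below the lower fence.

yes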